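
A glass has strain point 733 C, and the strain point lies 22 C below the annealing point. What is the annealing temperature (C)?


T_anneal = T_strain + gap:
  T_anneal = 733 + 22 = 755 C

755 C


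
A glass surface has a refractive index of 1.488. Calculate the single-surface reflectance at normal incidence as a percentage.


Fresnel reflectance at normal incidence:
  R = ((n - 1)/(n + 1))^2
  (n - 1)/(n + 1) = (1.488 - 1)/(1.488 + 1) = 0.196141
  R = 0.196141^2 = 0.0384713
  R(%) = 0.0384713 * 100 = 3.847%

3.847%


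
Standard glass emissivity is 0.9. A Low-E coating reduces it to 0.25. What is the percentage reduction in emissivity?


Percentage reduction = (1 - coated/uncoated) * 100
  Ratio = 0.25 / 0.9 = 0.2778
  Reduction = (1 - 0.2778) * 100 = 72.2%

72.2%


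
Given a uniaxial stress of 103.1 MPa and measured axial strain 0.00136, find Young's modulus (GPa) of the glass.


Young's modulus: E = stress / strain
  E = 103.1 MPa / 0.00136 = 75808.82 MPa
Convert to GPa: 75808.82 / 1000 = 75.81 GPa

75.81 GPa


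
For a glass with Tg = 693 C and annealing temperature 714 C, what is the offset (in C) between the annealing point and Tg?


Offset = T_anneal - Tg:
  offset = 714 - 693 = 21 C

21 C


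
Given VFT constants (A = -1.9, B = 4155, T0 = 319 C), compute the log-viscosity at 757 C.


VFT equation: log(eta) = A + B / (T - T0)
  T - T0 = 757 - 319 = 438
  B / (T - T0) = 4155 / 438 = 9.486
  log(eta) = -1.9 + 9.486 = 7.586

7.586


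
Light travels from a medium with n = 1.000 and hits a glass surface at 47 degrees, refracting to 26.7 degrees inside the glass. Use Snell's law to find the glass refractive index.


Apply Snell's law: n1 * sin(theta1) = n2 * sin(theta2)
  n2 = n1 * sin(theta1) / sin(theta2)
  sin(47) = 0.731354
  sin(26.7) = 0.449319
  n2 = 1.000 * 0.731354 / 0.449319 = 1.6277

1.6277


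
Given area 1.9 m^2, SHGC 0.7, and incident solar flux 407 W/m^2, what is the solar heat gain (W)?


Solar heat gain: Q = Area * SHGC * Irradiance
  Q = 1.9 * 0.7 * 407 = 541.3 W

541.3 W


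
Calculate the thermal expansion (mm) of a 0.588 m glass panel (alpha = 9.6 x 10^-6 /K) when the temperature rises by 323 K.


Thermal expansion formula: dL = alpha * L0 * dT
  dL = (9.6 x 10^-6) * 0.588 * 323 = 0.00182327 m
Convert to mm: 0.00182327 * 1000 = 1.8233 mm

1.8233 mm


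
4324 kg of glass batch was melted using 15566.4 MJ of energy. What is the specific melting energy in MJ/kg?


Rearrange E = m * s for s:
  s = E / m
  s = 15566.4 / 4324 = 3.6 MJ/kg

3.6 MJ/kg


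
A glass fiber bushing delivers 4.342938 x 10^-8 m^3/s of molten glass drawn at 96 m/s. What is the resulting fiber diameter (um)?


Cross-sectional area from continuity:
  A = Q / v = 4.342938 x 10^-8 / 96 = 4.523894 x 10^-10 m^2
Diameter from circular cross-section:
  d = sqrt(4A / pi) * 10^6 (m -> um)
  d = sqrt(4 * 4.523894 x 10^-10 / pi) * 10^6 = 24.0 um

24.0 um


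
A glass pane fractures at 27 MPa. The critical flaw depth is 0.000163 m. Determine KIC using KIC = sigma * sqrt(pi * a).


Fracture toughness: KIC = sigma * sqrt(pi * a)
  pi * a = pi * 0.000163 = 0.00051208
  sqrt(pi * a) = 0.022629
  KIC = 27 * 0.022629 = 0.611 MPa*sqrt(m)

0.611 MPa*sqrt(m)


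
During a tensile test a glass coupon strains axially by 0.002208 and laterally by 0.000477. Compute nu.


Poisson's ratio: nu = lateral strain / axial strain
  nu = 0.000477 / 0.002208 = 0.216

0.216


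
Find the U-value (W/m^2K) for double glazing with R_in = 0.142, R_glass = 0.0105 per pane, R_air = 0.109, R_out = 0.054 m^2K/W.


Total thermal resistance (series):
  R_total = R_in + R_glass + R_air + R_glass + R_out
  R_total = 0.142 + 0.0105 + 0.109 + 0.0105 + 0.054 = 0.326 m^2K/W
U-value = 1 / R_total = 1 / 0.326 = 3.067 W/m^2K

3.067 W/m^2K


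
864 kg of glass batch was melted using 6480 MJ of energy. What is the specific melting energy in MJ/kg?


Rearrange E = m * s for s:
  s = E / m
  s = 6480 / 864 = 7.5 MJ/kg

7.5 MJ/kg


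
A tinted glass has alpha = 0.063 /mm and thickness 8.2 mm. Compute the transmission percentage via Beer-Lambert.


Beer-Lambert law: T = exp(-alpha * thickness)
  exponent = -0.063 * 8.2 = -0.5166
  T = exp(-0.5166) = 0.5965
  Percentage = 0.5965 * 100 = 59.65%

59.65%


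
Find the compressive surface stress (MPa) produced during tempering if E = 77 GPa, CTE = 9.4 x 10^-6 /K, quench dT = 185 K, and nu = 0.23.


Tempering stress: sigma = E * alpha * dT / (1 - nu)
  E (MPa) = 77 * 1000 = 77000
  Numerator = 77000 * (9.4 x 10^-6) * 185 = 133.903
  Denominator = 1 - 0.23 = 0.77
  sigma = 133.903 / 0.77 = 173.9 MPa

173.9 MPa


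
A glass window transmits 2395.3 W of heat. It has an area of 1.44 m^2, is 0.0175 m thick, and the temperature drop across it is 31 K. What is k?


Fourier's law rearranged: k = Q * t / (A * dT)
  Numerator = 2395.3 * 0.0175 = 41.91775
  Denominator = 1.44 * 31 = 44.64
  k = 41.91775 / 44.64 = 0.939 W/mK

0.939 W/mK


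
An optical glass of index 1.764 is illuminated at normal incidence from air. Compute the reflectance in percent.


Fresnel reflectance at normal incidence:
  R = ((n - 1)/(n + 1))^2
  (n - 1)/(n + 1) = (1.764 - 1)/(1.764 + 1) = 0.276411
  R = 0.276411^2 = 0.076403
  R(%) = 0.076403 * 100 = 7.64%

7.64%


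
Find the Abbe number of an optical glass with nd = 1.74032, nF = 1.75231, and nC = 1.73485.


Abbe number formula: Vd = (nd - 1) / (nF - nC)
  nd - 1 = 1.74032 - 1 = 0.74032
  nF - nC = 1.75231 - 1.73485 = 0.01746
  Vd = 0.74032 / 0.01746 = 42.4

42.4


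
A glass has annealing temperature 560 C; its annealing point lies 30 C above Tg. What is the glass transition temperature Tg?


Rearrange T_anneal = Tg + offset for Tg:
  Tg = T_anneal - offset = 560 - 30 = 530 C

530 C


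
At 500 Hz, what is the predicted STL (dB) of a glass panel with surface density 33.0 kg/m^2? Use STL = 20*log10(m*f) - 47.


Mass law: STL = 20 * log10(m * f) - 47
  m * f = 33.0 * 500 = 16500
  log10(16500) = 4.21748
  STL = 20 * 4.21748 - 47 = 84.3496 - 47 = 37.3 dB

37.3 dB


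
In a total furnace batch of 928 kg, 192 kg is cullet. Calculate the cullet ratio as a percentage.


Cullet ratio = (cullet mass / total batch mass) * 100
  Ratio = 192 / 928 * 100 = 20.69%

20.69%


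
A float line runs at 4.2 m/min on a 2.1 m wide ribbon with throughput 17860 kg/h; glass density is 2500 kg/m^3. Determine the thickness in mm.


Ribbon cross-section from mass balance:
  Volume rate = throughput / density = 17860 / 2500 = 7.144 m^3/h
  thickness = volume rate / (speed * 60 * width), i.e.
  thickness = throughput / (60 * speed * width * density) * 1000
  thickness = 17860 / (60 * 4.2 * 2.1 * 2500) * 1000 = 13.5 mm

13.5 mm


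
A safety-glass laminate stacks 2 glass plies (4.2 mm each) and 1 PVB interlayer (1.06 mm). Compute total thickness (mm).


Total thickness = glass contribution + PVB contribution
  Glass: 2 * 4.2 = 8.4 mm
  PVB: 1 * 1.06 = 1.06 mm
  Total = 8.4 + 1.06 = 9.46 mm

9.46 mm


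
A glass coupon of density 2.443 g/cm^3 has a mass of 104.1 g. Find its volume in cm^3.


Rearrange rho = m / V:
  V = m / rho
  V = 104.1 / 2.443 = 42.612 cm^3

42.612 cm^3


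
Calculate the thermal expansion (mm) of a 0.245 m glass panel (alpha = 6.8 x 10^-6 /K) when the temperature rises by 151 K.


Thermal expansion formula: dL = alpha * L0 * dT
  dL = (6.8 x 10^-6) * 0.245 * 151 = 0.00025157 m
Convert to mm: 0.00025157 * 1000 = 0.2516 mm

0.2516 mm


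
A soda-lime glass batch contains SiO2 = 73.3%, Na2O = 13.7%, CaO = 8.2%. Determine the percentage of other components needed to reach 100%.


Sum the three major oxides:
  SiO2 + Na2O + CaO = 73.3 + 13.7 + 8.2 = 95.2%
Subtract from 100%:
  Others = 100 - 95.2 = 4.8%

4.8%


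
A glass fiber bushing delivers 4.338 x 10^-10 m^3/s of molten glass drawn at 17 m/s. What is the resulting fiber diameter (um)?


Cross-sectional area from continuity:
  A = Q / v = 4.338 x 10^-10 / 17 = 2.551765 x 10^-11 m^2
Diameter from circular cross-section:
  d = sqrt(4A / pi) * 10^6 (m -> um)
  d = sqrt(4 * 2.551765 x 10^-11 / pi) * 10^6 = 5.7 um

5.7 um


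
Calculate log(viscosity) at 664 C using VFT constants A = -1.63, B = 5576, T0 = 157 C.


VFT equation: log(eta) = A + B / (T - T0)
  T - T0 = 664 - 157 = 507
  B / (T - T0) = 5576 / 507 = 10.998
  log(eta) = -1.63 + 10.998 = 9.368

9.368


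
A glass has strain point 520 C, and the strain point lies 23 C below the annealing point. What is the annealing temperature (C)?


T_anneal = T_strain + gap:
  T_anneal = 520 + 23 = 543 C

543 C


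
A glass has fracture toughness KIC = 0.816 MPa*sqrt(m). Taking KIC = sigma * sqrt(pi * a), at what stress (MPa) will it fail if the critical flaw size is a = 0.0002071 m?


Rearrange KIC = sigma * sqrt(pi * a):
  sigma = KIC / sqrt(pi * a)
  sqrt(pi * 0.0002071) = 0.025507
  sigma = 0.816 / 0.025507 = 31.99 MPa

31.99 MPa


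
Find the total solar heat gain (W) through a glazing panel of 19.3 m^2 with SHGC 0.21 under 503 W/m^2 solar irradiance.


Solar heat gain: Q = Area * SHGC * Irradiance
  Q = 19.3 * 0.21 * 503 = 2038.7 W

2038.7 W


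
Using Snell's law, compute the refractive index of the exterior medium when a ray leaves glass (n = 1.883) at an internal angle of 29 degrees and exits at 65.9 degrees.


Apply Snell's law: n1 * sin(theta1) = n2 * sin(theta2)
  n2 = n1 * sin(theta1) / sin(theta2)
  sin(29) = 0.48481
  sin(65.9) = 0.912834
  n2 = 1.883 * 0.48481 / 0.912834 = 1.0001

1.0001


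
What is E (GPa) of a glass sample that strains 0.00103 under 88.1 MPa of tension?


Young's modulus: E = stress / strain
  E = 88.1 MPa / 0.00103 = 85533.98 MPa
Convert to GPa: 85533.98 / 1000 = 85.53 GPa

85.53 GPa


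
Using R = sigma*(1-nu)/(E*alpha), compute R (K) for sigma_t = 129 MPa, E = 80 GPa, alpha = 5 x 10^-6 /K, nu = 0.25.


Thermal shock resistance: R = sigma * (1 - nu) / (E * alpha)
  Numerator = 129 * (1 - 0.25) = 96.75
  Denominator = 80 * 1000 * (5 x 10^-6) = 0.4
  R = 96.75 / 0.4 = 241.9 K

241.9 K


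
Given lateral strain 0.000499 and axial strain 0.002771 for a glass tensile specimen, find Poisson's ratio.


Poisson's ratio: nu = lateral strain / axial strain
  nu = 0.000499 / 0.002771 = 0.1801

0.1801


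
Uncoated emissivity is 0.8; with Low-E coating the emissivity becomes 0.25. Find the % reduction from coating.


Percentage reduction = (1 - coated/uncoated) * 100
  Ratio = 0.25 / 0.8 = 0.3125
  Reduction = (1 - 0.3125) * 100 = 68.8%

68.8%


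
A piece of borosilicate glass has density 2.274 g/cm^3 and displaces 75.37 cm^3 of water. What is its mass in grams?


Rearrange rho = m / V:
  m = rho * V
  m = 2.274 * 75.37 = 171.391 g

171.391 g


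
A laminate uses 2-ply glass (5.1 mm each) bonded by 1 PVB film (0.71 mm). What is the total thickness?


Total thickness = glass contribution + PVB contribution
  Glass: 2 * 5.1 = 10.2 mm
  PVB: 1 * 0.71 = 0.71 mm
  Total = 10.2 + 0.71 = 10.91 mm

10.91 mm


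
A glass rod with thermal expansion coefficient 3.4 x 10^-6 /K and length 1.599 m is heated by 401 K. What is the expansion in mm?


Thermal expansion formula: dL = alpha * L0 * dT
  dL = (3.4 x 10^-6) * 1.599 * 401 = 0.00218008 m
Convert to mm: 0.00218008 * 1000 = 2.1801 mm

2.1801 mm


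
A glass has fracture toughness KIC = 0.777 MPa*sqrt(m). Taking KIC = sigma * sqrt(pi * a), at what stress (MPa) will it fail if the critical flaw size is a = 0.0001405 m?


Rearrange KIC = sigma * sqrt(pi * a):
  sigma = KIC / sqrt(pi * a)
  sqrt(pi * 0.0001405) = 0.021009
  sigma = 0.777 / 0.021009 = 36.98 MPa

36.98 MPa


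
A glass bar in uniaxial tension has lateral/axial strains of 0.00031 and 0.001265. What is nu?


Poisson's ratio: nu = lateral strain / axial strain
  nu = 0.00031 / 0.001265 = 0.2451

0.2451


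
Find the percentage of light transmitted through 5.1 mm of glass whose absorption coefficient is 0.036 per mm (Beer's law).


Beer-Lambert law: T = exp(-alpha * thickness)
  exponent = -0.036 * 5.1 = -0.1836
  T = exp(-0.1836) = 0.8323
  Percentage = 0.8323 * 100 = 83.23%

83.23%


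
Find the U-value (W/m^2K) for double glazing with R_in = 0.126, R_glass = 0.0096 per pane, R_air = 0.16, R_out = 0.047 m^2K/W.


Total thermal resistance (series):
  R_total = R_in + R_glass + R_air + R_glass + R_out
  R_total = 0.126 + 0.0096 + 0.16 + 0.0096 + 0.047 = 0.3522 m^2K/W
U-value = 1 / R_total = 1 / 0.3522 = 2.839 W/m^2K

2.839 W/m^2K


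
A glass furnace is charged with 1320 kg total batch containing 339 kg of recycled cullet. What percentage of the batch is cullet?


Cullet ratio = (cullet mass / total batch mass) * 100
  Ratio = 339 / 1320 * 100 = 25.68%

25.68%


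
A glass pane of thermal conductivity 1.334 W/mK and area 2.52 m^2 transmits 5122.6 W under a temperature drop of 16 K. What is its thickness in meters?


Fourier's law: t = k * A * dT / Q
  t = 1.334 * 2.52 * 16 / 5122.6
  t = 53.78688 / 5122.6 = 0.0105 m

0.0105 m


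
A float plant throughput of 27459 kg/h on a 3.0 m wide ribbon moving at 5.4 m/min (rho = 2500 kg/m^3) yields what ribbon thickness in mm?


Ribbon cross-section from mass balance:
  Volume rate = throughput / density = 27459 / 2500 = 10.9836 m^3/h
  thickness = volume rate / (speed * 60 * width), i.e.
  thickness = throughput / (60 * speed * width * density) * 1000
  thickness = 27459 / (60 * 5.4 * 3.0 * 2500) * 1000 = 11.3 mm

11.3 mm


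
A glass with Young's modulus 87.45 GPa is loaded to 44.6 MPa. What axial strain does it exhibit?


Rearrange E = sigma / epsilon:
  epsilon = sigma / E
  E (MPa) = 87.45 * 1000 = 87450
  epsilon = 44.6 / 87450 = 0.00051

0.00051


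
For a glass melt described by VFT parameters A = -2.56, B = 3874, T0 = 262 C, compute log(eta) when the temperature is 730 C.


VFT equation: log(eta) = A + B / (T - T0)
  T - T0 = 730 - 262 = 468
  B / (T - T0) = 3874 / 468 = 8.278
  log(eta) = -2.56 + 8.278 = 5.718

5.718


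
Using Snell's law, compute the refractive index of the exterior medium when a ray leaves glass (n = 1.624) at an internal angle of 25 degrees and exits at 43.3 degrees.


Apply Snell's law: n1 * sin(theta1) = n2 * sin(theta2)
  n2 = n1 * sin(theta1) / sin(theta2)
  sin(25) = 0.422618
  sin(43.3) = 0.685818
  n2 = 1.624 * 0.422618 / 0.685818 = 1.0007

1.0007


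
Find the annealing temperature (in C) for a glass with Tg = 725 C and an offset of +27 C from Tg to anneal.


The annealing temperature is Tg plus the offset:
  T_anneal = 725 + 27 = 752 C

752 C


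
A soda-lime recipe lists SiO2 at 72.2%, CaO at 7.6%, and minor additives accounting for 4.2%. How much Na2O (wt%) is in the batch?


Pieces sum to 100%:
  Na2O = 100 - (SiO2 + CaO + others)
  Na2O = 100 - (72.2 + 7.6 + 4.2) = 16.0%

16.0%


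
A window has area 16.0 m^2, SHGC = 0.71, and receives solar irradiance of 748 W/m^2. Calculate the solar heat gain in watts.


Solar heat gain: Q = Area * SHGC * Irradiance
  Q = 16.0 * 0.71 * 748 = 8497.3 W

8497.3 W


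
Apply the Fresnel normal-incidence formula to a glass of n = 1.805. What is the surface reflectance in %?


Fresnel reflectance at normal incidence:
  R = ((n - 1)/(n + 1))^2
  (n - 1)/(n + 1) = (1.805 - 1)/(1.805 + 1) = 0.286988
  R = 0.286988^2 = 0.0823621
  R(%) = 0.0823621 * 100 = 8.236%

8.236%


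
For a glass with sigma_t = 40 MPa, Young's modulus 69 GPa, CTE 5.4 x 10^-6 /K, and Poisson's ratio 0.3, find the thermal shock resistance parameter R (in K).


Thermal shock resistance: R = sigma * (1 - nu) / (E * alpha)
  Numerator = 40 * (1 - 0.3) = 28.0
  Denominator = 69 * 1000 * (5.4 x 10^-6) = 0.3726
  R = 28.0 / 0.3726 = 75.1 K

75.1 K


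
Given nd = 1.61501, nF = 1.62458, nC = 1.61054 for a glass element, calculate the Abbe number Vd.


Abbe number formula: Vd = (nd - 1) / (nF - nC)
  nd - 1 = 1.61501 - 1 = 0.61501
  nF - nC = 1.62458 - 1.61054 = 0.01404
  Vd = 0.61501 / 0.01404 = 43.8

43.8


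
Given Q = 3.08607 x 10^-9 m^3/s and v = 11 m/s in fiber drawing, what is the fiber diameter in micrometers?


Cross-sectional area from continuity:
  A = Q / v = 3.08607 x 10^-9 / 11 = 2.805518 x 10^-10 m^2
Diameter from circular cross-section:
  d = sqrt(4A / pi) * 10^6 (m -> um)
  d = sqrt(4 * 2.805518 x 10^-10 / pi) * 10^6 = 18.9 um

18.9 um


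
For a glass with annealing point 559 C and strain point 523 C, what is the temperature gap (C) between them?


Gap = T_anneal - T_strain:
  gap = 559 - 523 = 36 C

36 C


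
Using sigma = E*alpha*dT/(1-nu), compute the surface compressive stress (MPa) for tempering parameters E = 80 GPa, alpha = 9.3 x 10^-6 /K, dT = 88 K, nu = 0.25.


Tempering stress: sigma = E * alpha * dT / (1 - nu)
  E (MPa) = 80 * 1000 = 80000
  Numerator = 80000 * (9.3 x 10^-6) * 88 = 65.472
  Denominator = 1 - 0.25 = 0.75
  sigma = 65.472 / 0.75 = 87.3 MPa

87.3 MPa


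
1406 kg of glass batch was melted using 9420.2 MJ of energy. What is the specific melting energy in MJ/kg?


Rearrange E = m * s for s:
  s = E / m
  s = 9420.2 / 1406 = 6.7 MJ/kg

6.7 MJ/kg


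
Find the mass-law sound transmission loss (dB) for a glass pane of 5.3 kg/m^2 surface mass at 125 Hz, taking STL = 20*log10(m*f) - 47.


Mass law: STL = 20 * log10(m * f) - 47
  m * f = 5.3 * 125 = 662.5
  log10(662.5) = 2.82119
  STL = 20 * 2.82119 - 47 = 56.4238 - 47 = 9.4 dB

9.4 dB


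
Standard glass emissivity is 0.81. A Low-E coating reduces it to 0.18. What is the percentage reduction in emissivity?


Percentage reduction = (1 - coated/uncoated) * 100
  Ratio = 0.18 / 0.81 = 0.2222
  Reduction = (1 - 0.2222) * 100 = 77.8%

77.8%


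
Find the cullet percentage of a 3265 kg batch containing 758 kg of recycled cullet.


Cullet ratio = (cullet mass / total batch mass) * 100
  Ratio = 758 / 3265 * 100 = 23.22%

23.22%


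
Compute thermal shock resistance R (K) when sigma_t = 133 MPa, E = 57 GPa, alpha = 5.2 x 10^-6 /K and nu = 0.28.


Thermal shock resistance: R = sigma * (1 - nu) / (E * alpha)
  Numerator = 133 * (1 - 0.28) = 95.76
  Denominator = 57 * 1000 * (5.2 x 10^-6) = 0.2964
  R = 95.76 / 0.2964 = 323.1 K

323.1 K


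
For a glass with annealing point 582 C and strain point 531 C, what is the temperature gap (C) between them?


Gap = T_anneal - T_strain:
  gap = 582 - 531 = 51 C

51 C


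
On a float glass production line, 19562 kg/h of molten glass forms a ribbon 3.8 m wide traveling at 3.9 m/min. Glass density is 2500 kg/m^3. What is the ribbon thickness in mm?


Ribbon cross-section from mass balance:
  Volume rate = throughput / density = 19562 / 2500 = 7.8248 m^3/h
  thickness = volume rate / (speed * 60 * width), i.e.
  thickness = throughput / (60 * speed * width * density) * 1000
  thickness = 19562 / (60 * 3.9 * 3.8 * 2500) * 1000 = 8.8 mm

8.8 mm


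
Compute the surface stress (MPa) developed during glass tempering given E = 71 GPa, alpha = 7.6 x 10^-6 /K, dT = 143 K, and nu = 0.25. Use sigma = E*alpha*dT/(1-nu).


Tempering stress: sigma = E * alpha * dT / (1 - nu)
  E (MPa) = 71 * 1000 = 71000
  Numerator = 71000 * (7.6 x 10^-6) * 143 = 77.1628
  Denominator = 1 - 0.25 = 0.75
  sigma = 77.1628 / 0.75 = 102.9 MPa

102.9 MPa


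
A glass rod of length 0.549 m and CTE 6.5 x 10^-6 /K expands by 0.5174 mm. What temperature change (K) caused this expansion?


Rearrange dL = alpha * L0 * dT for dT:
  dT = dL / (alpha * L0)
  dL (m) = 0.5174 / 1000 = 0.0005174
  dT = 0.0005174 / ((6.5 x 10^-6) * 0.549) = 145.0 K

145.0 K


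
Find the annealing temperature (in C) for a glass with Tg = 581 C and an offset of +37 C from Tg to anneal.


The annealing temperature is Tg plus the offset:
  T_anneal = 581 + 37 = 618 C

618 C


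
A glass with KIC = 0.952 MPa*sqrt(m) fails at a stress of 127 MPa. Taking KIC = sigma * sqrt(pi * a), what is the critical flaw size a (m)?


Rearrange KIC = sigma * sqrt(pi * a):
  sqrt(pi * a) = KIC / sigma
  sqrt(pi * a) = 0.952 / 127 = 0.007496
  a = (KIC / sigma)^2 / pi
  a = 0.007496^2 / pi = 0.0000179 m

0.0000179 m


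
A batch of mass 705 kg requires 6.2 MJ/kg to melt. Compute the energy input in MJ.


Total energy = mass * specific energy
  E = 705 * 6.2 = 4371 MJ

4371 MJ


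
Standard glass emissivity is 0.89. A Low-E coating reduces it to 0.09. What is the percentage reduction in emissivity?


Percentage reduction = (1 - coated/uncoated) * 100
  Ratio = 0.09 / 0.89 = 0.1011
  Reduction = (1 - 0.1011) * 100 = 89.9%

89.9%


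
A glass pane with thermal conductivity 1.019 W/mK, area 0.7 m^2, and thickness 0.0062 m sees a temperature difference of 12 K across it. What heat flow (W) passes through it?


Fourier's law: Q = k * A * dT / t
  Q = 1.019 * 0.7 * 12 / 0.0062
  Q = 8.5596 / 0.0062 = 1380.6 W

1380.6 W


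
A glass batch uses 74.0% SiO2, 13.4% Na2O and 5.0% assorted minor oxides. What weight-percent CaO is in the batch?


Pieces sum to 100%:
  CaO = 100 - (SiO2 + Na2O + others)
  CaO = 100 - (74.0 + 13.4 + 5.0) = 7.6%

7.6%


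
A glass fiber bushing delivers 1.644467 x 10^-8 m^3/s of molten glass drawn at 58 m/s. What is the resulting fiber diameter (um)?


Cross-sectional area from continuity:
  A = Q / v = 1.644467 x 10^-8 / 58 = 2.835288 x 10^-10 m^2
Diameter from circular cross-section:
  d = sqrt(4A / pi) * 10^6 (m -> um)
  d = sqrt(4 * 2.835288 x 10^-10 / pi) * 10^6 = 19.0 um

19.0 um


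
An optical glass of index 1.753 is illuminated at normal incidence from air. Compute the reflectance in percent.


Fresnel reflectance at normal incidence:
  R = ((n - 1)/(n + 1))^2
  (n - 1)/(n + 1) = (1.753 - 1)/(1.753 + 1) = 0.27352
  R = 0.27352^2 = 0.0748132
  R(%) = 0.0748132 * 100 = 7.481%

7.481%


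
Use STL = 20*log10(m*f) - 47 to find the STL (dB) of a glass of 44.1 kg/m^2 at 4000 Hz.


Mass law: STL = 20 * log10(m * f) - 47
  m * f = 44.1 * 4000 = 176400
  log10(176400) = 5.2465
  STL = 20 * 5.2465 - 47 = 104.93 - 47 = 57.9 dB

57.9 dB


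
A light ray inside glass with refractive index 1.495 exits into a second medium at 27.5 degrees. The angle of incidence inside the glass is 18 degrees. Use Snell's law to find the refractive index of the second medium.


Apply Snell's law: n1 * sin(theta1) = n2 * sin(theta2)
  n2 = n1 * sin(theta1) / sin(theta2)
  sin(18) = 0.309017
  sin(27.5) = 0.461749
  n2 = 1.495 * 0.309017 / 0.461749 = 1.0005

1.0005


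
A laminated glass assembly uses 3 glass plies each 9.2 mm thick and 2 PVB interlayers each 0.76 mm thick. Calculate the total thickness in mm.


Total thickness = glass contribution + PVB contribution
  Glass: 3 * 9.2 = 27.6 mm
  PVB: 2 * 0.76 = 1.52 mm
  Total = 27.6 + 1.52 = 29.12 mm

29.12 mm


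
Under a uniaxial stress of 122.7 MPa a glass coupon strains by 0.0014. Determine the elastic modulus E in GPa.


Young's modulus: E = stress / strain
  E = 122.7 MPa / 0.0014 = 87642.86 MPa
Convert to GPa: 87642.86 / 1000 = 87.64 GPa

87.64 GPa


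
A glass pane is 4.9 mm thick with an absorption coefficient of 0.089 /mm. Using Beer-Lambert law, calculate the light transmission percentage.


Beer-Lambert law: T = exp(-alpha * thickness)
  exponent = -0.089 * 4.9 = -0.4361
  T = exp(-0.4361) = 0.6466
  Percentage = 0.6466 * 100 = 64.66%

64.66%


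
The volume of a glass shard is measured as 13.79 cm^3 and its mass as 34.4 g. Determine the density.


Use the definition of density:
  rho = mass / volume
  rho = 34.4 / 13.79 = 2.495 g/cm^3

2.495 g/cm^3


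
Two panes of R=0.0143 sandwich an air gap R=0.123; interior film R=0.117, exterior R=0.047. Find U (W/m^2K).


Total thermal resistance (series):
  R_total = R_in + R_glass + R_air + R_glass + R_out
  R_total = 0.117 + 0.0143 + 0.123 + 0.0143 + 0.047 = 0.3156 m^2K/W
U-value = 1 / R_total = 1 / 0.3156 = 3.169 W/m^2K

3.169 W/m^2K


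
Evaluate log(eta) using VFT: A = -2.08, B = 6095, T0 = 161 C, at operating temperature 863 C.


VFT equation: log(eta) = A + B / (T - T0)
  T - T0 = 863 - 161 = 702
  B / (T - T0) = 6095 / 702 = 8.682
  log(eta) = -2.08 + 8.682 = 6.602

6.602


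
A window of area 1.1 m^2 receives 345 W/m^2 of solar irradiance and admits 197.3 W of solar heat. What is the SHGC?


Rearrange Q = Area * SHGC * Irradiance:
  SHGC = Q / (Area * Irradiance)
  SHGC = 197.3 / (1.1 * 345) = 0.52

0.52


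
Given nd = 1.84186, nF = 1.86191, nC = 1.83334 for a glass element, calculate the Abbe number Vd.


Abbe number formula: Vd = (nd - 1) / (nF - nC)
  nd - 1 = 1.84186 - 1 = 0.84186
  nF - nC = 1.86191 - 1.83334 = 0.02857
  Vd = 0.84186 / 0.02857 = 29.47

29.47


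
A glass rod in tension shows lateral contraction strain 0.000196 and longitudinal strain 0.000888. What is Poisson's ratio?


Poisson's ratio: nu = lateral strain / axial strain
  nu = 0.000196 / 0.000888 = 0.2207

0.2207


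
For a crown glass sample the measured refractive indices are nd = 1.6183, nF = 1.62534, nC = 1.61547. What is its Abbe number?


Abbe number formula: Vd = (nd - 1) / (nF - nC)
  nd - 1 = 1.6183 - 1 = 0.6183
  nF - nC = 1.62534 - 1.61547 = 0.00987
  Vd = 0.6183 / 0.00987 = 62.64

62.64


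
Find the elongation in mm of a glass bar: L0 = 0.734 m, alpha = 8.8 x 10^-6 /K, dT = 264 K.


Thermal expansion formula: dL = alpha * L0 * dT
  dL = (8.8 x 10^-6) * 0.734 * 264 = 0.00170523 m
Convert to mm: 0.00170523 * 1000 = 1.7052 mm

1.7052 mm


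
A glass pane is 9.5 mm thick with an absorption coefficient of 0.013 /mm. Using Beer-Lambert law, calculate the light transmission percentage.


Beer-Lambert law: T = exp(-alpha * thickness)
  exponent = -0.013 * 9.5 = -0.1235
  T = exp(-0.1235) = 0.8838
  Percentage = 0.8838 * 100 = 88.38%

88.38%


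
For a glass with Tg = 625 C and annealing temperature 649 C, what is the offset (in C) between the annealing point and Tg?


Offset = T_anneal - Tg:
  offset = 649 - 625 = 24 C

24 C


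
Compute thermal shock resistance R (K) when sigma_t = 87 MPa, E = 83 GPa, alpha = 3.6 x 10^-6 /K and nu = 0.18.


Thermal shock resistance: R = sigma * (1 - nu) / (E * alpha)
  Numerator = 87 * (1 - 0.18) = 71.34
  Denominator = 83 * 1000 * (3.6 x 10^-6) = 0.2988
  R = 71.34 / 0.2988 = 238.8 K

238.8 K


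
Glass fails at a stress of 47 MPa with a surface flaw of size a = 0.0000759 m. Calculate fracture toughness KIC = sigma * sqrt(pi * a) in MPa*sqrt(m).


Fracture toughness: KIC = sigma * sqrt(pi * a)
  pi * a = pi * 0.0000759 = 0.000238447
  sqrt(pi * a) = 0.015442
  KIC = 47 * 0.015442 = 0.726 MPa*sqrt(m)

0.726 MPa*sqrt(m)


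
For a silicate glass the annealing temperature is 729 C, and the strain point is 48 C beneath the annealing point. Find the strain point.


Strain point = annealing point - difference:
  T_strain = 729 - 48 = 681 C

681 C


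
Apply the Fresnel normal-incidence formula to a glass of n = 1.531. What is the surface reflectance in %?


Fresnel reflectance at normal incidence:
  R = ((n - 1)/(n + 1))^2
  (n - 1)/(n + 1) = (1.531 - 1)/(1.531 + 1) = 0.209798
  R = 0.209798^2 = 0.0440152
  R(%) = 0.0440152 * 100 = 4.402%

4.402%


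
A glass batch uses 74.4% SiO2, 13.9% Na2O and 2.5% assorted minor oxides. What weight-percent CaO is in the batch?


Pieces sum to 100%:
  CaO = 100 - (SiO2 + Na2O + others)
  CaO = 100 - (74.4 + 13.9 + 2.5) = 9.2%

9.2%


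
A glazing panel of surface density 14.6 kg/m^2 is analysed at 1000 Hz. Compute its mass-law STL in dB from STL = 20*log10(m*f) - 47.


Mass law: STL = 20 * log10(m * f) - 47
  m * f = 14.6 * 1000 = 14600
  log10(14600) = 4.16435
  STL = 20 * 4.16435 - 47 = 83.287 - 47 = 36.3 dB

36.3 dB


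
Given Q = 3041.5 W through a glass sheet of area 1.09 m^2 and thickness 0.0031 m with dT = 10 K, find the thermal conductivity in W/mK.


Fourier's law rearranged: k = Q * t / (A * dT)
  Numerator = 3041.5 * 0.0031 = 9.42865
  Denominator = 1.09 * 10 = 10.9
  k = 9.42865 / 10.9 = 0.865 W/mK

0.865 W/mK


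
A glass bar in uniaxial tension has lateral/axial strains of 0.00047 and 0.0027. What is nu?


Poisson's ratio: nu = lateral strain / axial strain
  nu = 0.00047 / 0.0027 = 0.1741

0.1741


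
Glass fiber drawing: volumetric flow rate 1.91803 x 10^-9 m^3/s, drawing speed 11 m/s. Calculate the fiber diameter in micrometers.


Cross-sectional area from continuity:
  A = Q / v = 1.91803 x 10^-9 / 11 = 1.743664 x 10^-10 m^2
Diameter from circular cross-section:
  d = sqrt(4A / pi) * 10^6 (m -> um)
  d = sqrt(4 * 1.743664 x 10^-10 / pi) * 10^6 = 14.9 um

14.9 um


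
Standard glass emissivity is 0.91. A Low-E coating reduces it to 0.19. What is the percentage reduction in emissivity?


Percentage reduction = (1 - coated/uncoated) * 100
  Ratio = 0.19 / 0.91 = 0.2088
  Reduction = (1 - 0.2088) * 100 = 79.1%

79.1%


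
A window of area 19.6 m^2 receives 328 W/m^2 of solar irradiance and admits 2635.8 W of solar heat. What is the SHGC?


Rearrange Q = Area * SHGC * Irradiance:
  SHGC = Q / (Area * Irradiance)
  SHGC = 2635.8 / (19.6 * 328) = 0.41

0.41


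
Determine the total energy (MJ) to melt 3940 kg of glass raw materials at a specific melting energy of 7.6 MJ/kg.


Total energy = mass * specific energy
  E = 3940 * 7.6 = 29944 MJ

29944 MJ


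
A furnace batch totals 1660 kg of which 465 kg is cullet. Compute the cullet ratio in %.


Cullet ratio = (cullet mass / total batch mass) * 100
  Ratio = 465 / 1660 * 100 = 28.01%

28.01%


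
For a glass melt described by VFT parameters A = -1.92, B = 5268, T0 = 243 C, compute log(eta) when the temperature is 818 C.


VFT equation: log(eta) = A + B / (T - T0)
  T - T0 = 818 - 243 = 575
  B / (T - T0) = 5268 / 575 = 9.162
  log(eta) = -1.92 + 9.162 = 7.242

7.242


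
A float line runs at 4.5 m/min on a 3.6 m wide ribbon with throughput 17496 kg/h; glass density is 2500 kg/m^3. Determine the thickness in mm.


Ribbon cross-section from mass balance:
  Volume rate = throughput / density = 17496 / 2500 = 6.9984 m^3/h
  thickness = volume rate / (speed * 60 * width), i.e.
  thickness = throughput / (60 * speed * width * density) * 1000
  thickness = 17496 / (60 * 4.5 * 3.6 * 2500) * 1000 = 7.2 mm

7.2 mm


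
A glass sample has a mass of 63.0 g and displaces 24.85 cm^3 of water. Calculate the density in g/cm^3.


Use the definition of density:
  rho = mass / volume
  rho = 63.0 / 24.85 = 2.535 g/cm^3

2.535 g/cm^3


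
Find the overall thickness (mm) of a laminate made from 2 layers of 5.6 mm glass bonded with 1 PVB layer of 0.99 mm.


Total thickness = glass contribution + PVB contribution
  Glass: 2 * 5.6 = 11.2 mm
  PVB: 1 * 0.99 = 0.99 mm
  Total = 11.2 + 0.99 = 12.19 mm

12.19 mm


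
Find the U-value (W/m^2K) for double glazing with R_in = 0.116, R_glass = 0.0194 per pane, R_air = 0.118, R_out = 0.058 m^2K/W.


Total thermal resistance (series):
  R_total = R_in + R_glass + R_air + R_glass + R_out
  R_total = 0.116 + 0.0194 + 0.118 + 0.0194 + 0.058 = 0.3308 m^2K/W
U-value = 1 / R_total = 1 / 0.3308 = 3.023 W/m^2K

3.023 W/m^2K


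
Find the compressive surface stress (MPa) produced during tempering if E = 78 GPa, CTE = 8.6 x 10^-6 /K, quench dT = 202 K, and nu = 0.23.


Tempering stress: sigma = E * alpha * dT / (1 - nu)
  E (MPa) = 78 * 1000 = 78000
  Numerator = 78000 * (8.6 x 10^-6) * 202 = 135.5016
  Denominator = 1 - 0.23 = 0.77
  sigma = 135.5016 / 0.77 = 176.0 MPa

176.0 MPa


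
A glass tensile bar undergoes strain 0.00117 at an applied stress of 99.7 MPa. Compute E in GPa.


Young's modulus: E = stress / strain
  E = 99.7 MPa / 0.00117 = 85213.68 MPa
Convert to GPa: 85213.68 / 1000 = 85.21 GPa

85.21 GPa


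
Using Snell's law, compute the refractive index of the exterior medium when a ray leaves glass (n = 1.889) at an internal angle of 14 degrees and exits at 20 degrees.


Apply Snell's law: n1 * sin(theta1) = n2 * sin(theta2)
  n2 = n1 * sin(theta1) / sin(theta2)
  sin(14) = 0.241922
  sin(20) = 0.34202
  n2 = 1.889 * 0.241922 / 0.34202 = 1.3362

1.3362


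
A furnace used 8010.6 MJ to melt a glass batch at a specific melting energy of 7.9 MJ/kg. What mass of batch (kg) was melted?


Rearrange E = m * s for m:
  m = E / s
  m = 8010.6 / 7.9 = 1014.0 kg

1014.0 kg


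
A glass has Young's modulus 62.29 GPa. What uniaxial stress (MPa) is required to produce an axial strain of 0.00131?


Rearrange E = sigma / epsilon:
  sigma = E * epsilon
  E (MPa) = 62.29 * 1000 = 62290
  sigma = 62290 * 0.00131 = 81.6 MPa

81.6 MPa


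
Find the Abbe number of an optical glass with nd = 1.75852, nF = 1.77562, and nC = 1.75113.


Abbe number formula: Vd = (nd - 1) / (nF - nC)
  nd - 1 = 1.75852 - 1 = 0.75852
  nF - nC = 1.77562 - 1.75113 = 0.02449
  Vd = 0.75852 / 0.02449 = 30.97

30.97


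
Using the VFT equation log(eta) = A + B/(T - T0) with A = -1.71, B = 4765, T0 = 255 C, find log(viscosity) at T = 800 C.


VFT equation: log(eta) = A + B / (T - T0)
  T - T0 = 800 - 255 = 545
  B / (T - T0) = 4765 / 545 = 8.743
  log(eta) = -1.71 + 8.743 = 7.033

7.033


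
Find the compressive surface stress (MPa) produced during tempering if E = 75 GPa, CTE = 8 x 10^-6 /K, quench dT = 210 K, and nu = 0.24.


Tempering stress: sigma = E * alpha * dT / (1 - nu)
  E (MPa) = 75 * 1000 = 75000
  Numerator = 75000 * (8 x 10^-6) * 210 = 126.0
  Denominator = 1 - 0.24 = 0.76
  sigma = 126.0 / 0.76 = 165.8 MPa

165.8 MPa


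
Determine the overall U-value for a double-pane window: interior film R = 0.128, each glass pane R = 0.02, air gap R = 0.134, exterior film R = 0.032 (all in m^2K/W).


Total thermal resistance (series):
  R_total = R_in + R_glass + R_air + R_glass + R_out
  R_total = 0.128 + 0.02 + 0.134 + 0.02 + 0.032 = 0.334 m^2K/W
U-value = 1 / R_total = 1 / 0.334 = 2.994 W/m^2K

2.994 W/m^2K


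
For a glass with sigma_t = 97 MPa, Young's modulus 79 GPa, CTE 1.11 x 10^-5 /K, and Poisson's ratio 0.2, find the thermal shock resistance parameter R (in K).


Thermal shock resistance: R = sigma * (1 - nu) / (E * alpha)
  Numerator = 97 * (1 - 0.2) = 77.6
  Denominator = 79 * 1000 * (1.11 x 10^-5) = 0.8769
  R = 77.6 / 0.8769 = 88.5 K

88.5 K


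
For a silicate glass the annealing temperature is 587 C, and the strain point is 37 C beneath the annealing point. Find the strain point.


Strain point = annealing point - difference:
  T_strain = 587 - 37 = 550 C

550 C


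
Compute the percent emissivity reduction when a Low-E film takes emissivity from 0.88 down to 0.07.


Percentage reduction = (1 - coated/uncoated) * 100
  Ratio = 0.07 / 0.88 = 0.0795
  Reduction = (1 - 0.0795) * 100 = 92.0%

92.0%


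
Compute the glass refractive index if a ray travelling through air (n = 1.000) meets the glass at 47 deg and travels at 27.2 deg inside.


Apply Snell's law: n1 * sin(theta1) = n2 * sin(theta2)
  n2 = n1 * sin(theta1) / sin(theta2)
  sin(47) = 0.731354
  sin(27.2) = 0.457098
  n2 = 1.000 * 0.731354 / 0.457098 = 1.6

1.6


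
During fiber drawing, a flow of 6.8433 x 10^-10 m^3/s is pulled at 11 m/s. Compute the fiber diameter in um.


Cross-sectional area from continuity:
  A = Q / v = 6.8433 x 10^-10 / 11 = 6.221182 x 10^-11 m^2
Diameter from circular cross-section:
  d = sqrt(4A / pi) * 10^6 (m -> um)
  d = sqrt(4 * 6.221182 x 10^-11 / pi) * 10^6 = 8.9 um

8.9 um


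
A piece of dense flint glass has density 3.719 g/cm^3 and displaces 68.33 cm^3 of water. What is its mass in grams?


Rearrange rho = m / V:
  m = rho * V
  m = 3.719 * 68.33 = 254.119 g

254.119 g


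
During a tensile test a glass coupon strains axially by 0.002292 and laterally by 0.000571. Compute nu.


Poisson's ratio: nu = lateral strain / axial strain
  nu = 0.000571 / 0.002292 = 0.2491

0.2491


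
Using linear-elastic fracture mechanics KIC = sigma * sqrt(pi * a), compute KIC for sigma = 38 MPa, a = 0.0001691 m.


Fracture toughness: KIC = sigma * sqrt(pi * a)
  pi * a = pi * 0.0001691 = 0.000531243
  sqrt(pi * a) = 0.023049
  KIC = 38 * 0.023049 = 0.876 MPa*sqrt(m)

0.876 MPa*sqrt(m)


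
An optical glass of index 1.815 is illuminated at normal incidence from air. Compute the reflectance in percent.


Fresnel reflectance at normal incidence:
  R = ((n - 1)/(n + 1))^2
  (n - 1)/(n + 1) = (1.815 - 1)/(1.815 + 1) = 0.28952
  R = 0.28952^2 = 0.0838218
  R(%) = 0.0838218 * 100 = 8.382%

8.382%


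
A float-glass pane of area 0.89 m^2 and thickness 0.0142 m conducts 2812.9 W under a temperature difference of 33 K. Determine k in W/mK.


Fourier's law rearranged: k = Q * t / (A * dT)
  Numerator = 2812.9 * 0.0142 = 39.94318
  Denominator = 0.89 * 33 = 29.37
  k = 39.94318 / 29.37 = 1.36 W/mK

1.36 W/mK


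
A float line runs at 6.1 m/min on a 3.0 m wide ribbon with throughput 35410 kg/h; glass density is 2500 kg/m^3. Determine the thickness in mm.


Ribbon cross-section from mass balance:
  Volume rate = throughput / density = 35410 / 2500 = 14.164 m^3/h
  thickness = volume rate / (speed * 60 * width), i.e.
  thickness = throughput / (60 * speed * width * density) * 1000
  thickness = 35410 / (60 * 6.1 * 3.0 * 2500) * 1000 = 12.9 mm

12.9 mm


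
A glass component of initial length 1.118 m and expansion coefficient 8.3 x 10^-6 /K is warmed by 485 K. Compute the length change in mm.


Thermal expansion formula: dL = alpha * L0 * dT
  dL = (8.3 x 10^-6) * 1.118 * 485 = 0.00450051 m
Convert to mm: 0.00450051 * 1000 = 4.5005 mm

4.5005 mm


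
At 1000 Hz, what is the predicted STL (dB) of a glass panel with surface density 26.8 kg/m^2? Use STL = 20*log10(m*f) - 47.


Mass law: STL = 20 * log10(m * f) - 47
  m * f = 26.8 * 1000 = 26800
  log10(26800) = 4.42813
  STL = 20 * 4.42813 - 47 = 88.5626 - 47 = 41.6 dB

41.6 dB


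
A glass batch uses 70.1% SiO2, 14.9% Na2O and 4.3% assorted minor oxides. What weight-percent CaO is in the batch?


Pieces sum to 100%:
  CaO = 100 - (SiO2 + Na2O + others)
  CaO = 100 - (70.1 + 14.9 + 4.3) = 10.7%

10.7%


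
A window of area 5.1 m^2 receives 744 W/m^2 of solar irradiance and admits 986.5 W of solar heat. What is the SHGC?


Rearrange Q = Area * SHGC * Irradiance:
  SHGC = Q / (Area * Irradiance)
  SHGC = 986.5 / (5.1 * 744) = 0.26

0.26


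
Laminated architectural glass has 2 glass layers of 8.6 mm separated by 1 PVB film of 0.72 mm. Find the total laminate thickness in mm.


Total thickness = glass contribution + PVB contribution
  Glass: 2 * 8.6 = 17.2 mm
  PVB: 1 * 0.72 = 0.72 mm
  Total = 17.2 + 0.72 = 17.92 mm

17.92 mm


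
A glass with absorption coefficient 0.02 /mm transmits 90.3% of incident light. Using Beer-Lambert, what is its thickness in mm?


Rearrange T = exp(-alpha * thickness):
  thickness = -ln(T) / alpha
  T = 90.3/100 = 0.903
  ln(T) = -0.10203
  -ln(T) = 0.10203
  thickness = 0.10203 / 0.02 = 5.1 mm

5.1 mm


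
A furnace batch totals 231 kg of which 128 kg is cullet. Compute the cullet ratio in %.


Cullet ratio = (cullet mass / total batch mass) * 100
  Ratio = 128 / 231 * 100 = 55.41%

55.41%


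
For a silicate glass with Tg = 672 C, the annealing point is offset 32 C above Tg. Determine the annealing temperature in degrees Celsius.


The annealing temperature is Tg plus the offset:
  T_anneal = 672 + 32 = 704 C

704 C


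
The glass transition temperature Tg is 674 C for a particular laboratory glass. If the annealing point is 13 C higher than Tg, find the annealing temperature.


The annealing temperature is Tg plus the offset:
  T_anneal = 674 + 13 = 687 C

687 C


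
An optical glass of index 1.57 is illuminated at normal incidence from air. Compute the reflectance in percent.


Fresnel reflectance at normal incidence:
  R = ((n - 1)/(n + 1))^2
  (n - 1)/(n + 1) = (1.57 - 1)/(1.57 + 1) = 0.22179
  R = 0.22179^2 = 0.0491908
  R(%) = 0.0491908 * 100 = 4.919%

4.919%


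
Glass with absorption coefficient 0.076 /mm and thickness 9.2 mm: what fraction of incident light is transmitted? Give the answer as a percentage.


Beer-Lambert law: T = exp(-alpha * thickness)
  exponent = -0.076 * 9.2 = -0.6992
  T = exp(-0.6992) = 0.497
  Percentage = 0.497 * 100 = 49.7%

49.7%
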